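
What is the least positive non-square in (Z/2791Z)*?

3

(2/2791) = +1, so 2 is a residue.
(3/2791) = −1, so 3 is the smallest positive non-residue mod 2791.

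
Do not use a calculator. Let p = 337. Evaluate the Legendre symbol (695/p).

First reduce: 695 ≡ 21 (mod 337).
Reciprocity: 21 ≡ 1 and 337 ≡ 1 (mod 4), so (21/337) = +(337/21).
Reduce top mod 21: now compute (1/21).
Reached (1/21) = 1. Collecting the sign flips along the way, the symbol is +1.

1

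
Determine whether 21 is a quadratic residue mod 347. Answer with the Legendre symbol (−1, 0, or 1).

-1

Reciprocity: 21 ≡ 1 and 347 ≡ 3 (mod 4), so (21/347) = +(347/21).
Reduce top mod 21: now compute (11/21).
Reciprocity: 11 ≡ 3 and 21 ≡ 1 (mod 4), so (11/21) = +(21/11).
Reduce top mod 11: now compute (10/11).
Pull out 2: since 11 ≡ 3 (mod 8), (2/11) = -1.
Reciprocity: 5 ≡ 1 and 11 ≡ 3 (mod 4), so (5/11) = +(11/5).
Reduce top mod 5: now compute (1/5).
Reached (1/5) = 1. Collecting the sign flips along the way, the symbol is -1.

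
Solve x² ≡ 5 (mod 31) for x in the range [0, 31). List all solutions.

6, 25

Since 31 ≡ 3 (mod 4), a square root of 5 is 5^((31+1)/4) = 5^8 mod 31.
Repeated squaring: 5^2≡25, 5^4≡5, 5^8≡25 (mod 31).
5^8 = 5^(8) ≡ 25 (mod 31).
Check: 25² = 625 ≡ 5 (mod 31). The two roots are 6 and 25.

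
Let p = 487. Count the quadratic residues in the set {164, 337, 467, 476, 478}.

4

(164/487) = +1 → QR.
(337/487) = +1 → QR.
(467/487) = +1 → QR.
(476/487) = +1 → QR.
(478/487) = -1 → non-residue.
Total quadratic residues among the 5: 4.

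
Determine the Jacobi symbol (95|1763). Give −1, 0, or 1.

-1

Reciprocity: 95 ≡ 3 and 1763 ≡ 3 (mod 4), so (95/1763) = −(1763/95).
Reduce top mod 95: now compute (53/95).
Reciprocity: 53 ≡ 1 and 95 ≡ 3 (mod 4), so (53/95) = +(95/53).
Reduce top mod 53: now compute (42/53).
Pull out 2: since 53 ≡ 5 (mod 8), (2/53) = -1.
Reciprocity: 21 ≡ 1 and 53 ≡ 1 (mod 4), so (21/53) = +(53/21).
Reduce top mod 21: now compute (11/21).
Reciprocity: 11 ≡ 3 and 21 ≡ 1 (mod 4), so (11/21) = +(21/11).
Reduce top mod 11: now compute (10/11).
Pull out 2: since 11 ≡ 3 (mod 8), (2/11) = -1.
Reciprocity: 5 ≡ 1 and 11 ≡ 3 (mod 4), so (5/11) = +(11/5).
Reduce top mod 5: now compute (1/5).
Reached (1/5) = 1. Collecting the sign flips along the way, the symbol is -1.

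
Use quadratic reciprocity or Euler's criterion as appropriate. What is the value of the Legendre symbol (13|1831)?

Reciprocity: 13 ≡ 1 and 1831 ≡ 3 (mod 4), so (13/1831) = +(1831/13).
Reduce top mod 13: now compute (11/13).
Reciprocity: 11 ≡ 3 and 13 ≡ 1 (mod 4), so (11/13) = +(13/11).
Reduce top mod 11: now compute (2/11).
Pull out 2: since 11 ≡ 3 (mod 8), (2/11) = -1.
Reached (1/11) = 1. Collecting the sign flips along the way, the symbol is -1.

-1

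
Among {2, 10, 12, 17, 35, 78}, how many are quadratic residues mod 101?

(2/101) = -1 → non-residue.
(10/101) = -1 → non-residue.
(12/101) = -1 → non-residue.
(17/101) = +1 → QR.
(35/101) = -1 → non-residue.
(78/101) = +1 → QR.
Total quadratic residues among the 6: 2.

2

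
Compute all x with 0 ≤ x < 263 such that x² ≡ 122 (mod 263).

Since 263 ≡ 3 (mod 4), a square root of 122 is 122^((263+1)/4) = 122^66 mod 263.
Repeated squaring: 122^2≡156, 122^4≡140, 122^8≡138, 122^16≡108, 122^32≡92, 122^64≡48 (mod 263).
122^66 = 122^(64+2) ≡ 124 (mod 263).
Check: 124² = 15376 ≡ 122 (mod 263). The two roots are 124 and 139.

124, 139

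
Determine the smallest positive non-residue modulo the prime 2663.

5

(2/2663) = +1, so 2 is a residue.
(3/2663) = +1, so 3 is a residue.
(4/2663) = +1, so 4 is a residue.
(5/2663) = −1, so 5 is the smallest positive non-residue mod 2663.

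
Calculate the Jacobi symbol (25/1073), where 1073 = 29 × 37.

Reciprocity: 25 ≡ 1 and 1073 ≡ 1 (mod 4), so (25/1073) = +(1073/25).
Reduce top mod 25: now compute (23/25).
Reciprocity: 23 ≡ 3 and 25 ≡ 1 (mod 4), so (23/25) = +(25/23).
Reduce top mod 23: now compute (2/23).
Pull out 2: since 23 ≡ 7 (mod 8), (2/23) = +1.
Reached (1/23) = 1. Collecting the sign flips along the way, the symbol is +1.

1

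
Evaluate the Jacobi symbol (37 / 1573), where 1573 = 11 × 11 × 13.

Reciprocity: 37 ≡ 1 and 1573 ≡ 1 (mod 4), so (37/1573) = +(1573/37).
Reduce top mod 37: now compute (19/37).
Reciprocity: 19 ≡ 3 and 37 ≡ 1 (mod 4), so (19/37) = +(37/19).
Reduce top mod 19: now compute (18/19).
Pull out 2: since 19 ≡ 3 (mod 8), (2/19) = -1.
Reciprocity: 9 ≡ 1 and 19 ≡ 3 (mod 4), so (9/19) = +(19/9).
Reduce top mod 9: now compute (1/9).
Reached (1/9) = 1. Collecting the sign flips along the way, the symbol is -1.

-1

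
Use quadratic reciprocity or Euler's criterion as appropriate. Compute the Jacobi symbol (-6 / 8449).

First reduce: -6 ≡ 8443 (mod 8449).
Reciprocity: 8443 ≡ 3 and 8449 ≡ 1 (mod 4), so (8443/8449) = +(8449/8443).
Reduce top mod 8443: now compute (6/8443).
Pull out 2: since 8443 ≡ 3 (mod 8), (2/8443) = -1.
Reciprocity: 3 ≡ 3 and 8443 ≡ 3 (mod 4), so (3/8443) = −(8443/3).
Reduce top mod 3: now compute (1/3).
Reached (1/3) = 1. Collecting the sign flips along the way, the symbol is +1.

1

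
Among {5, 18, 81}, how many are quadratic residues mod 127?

(5/127) = -1 → non-residue.
(18/127) = +1 → QR.
(81/127) = +1 → QR.
Total quadratic residues among the 3: 2.

2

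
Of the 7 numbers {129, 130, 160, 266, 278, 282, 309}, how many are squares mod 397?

4

(129/397) = +1 → QR.
(130/397) = -1 → non-residue.
(160/397) = +1 → QR.
(266/397) = +1 → QR.
(278/397) = +1 → QR.
(282/397) = -1 → non-residue.
(309/397) = -1 → non-residue.
Total quadratic residues among the 7: 4.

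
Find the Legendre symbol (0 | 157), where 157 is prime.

Top reduces to 0: gcd > 1, so the symbol is 0.

0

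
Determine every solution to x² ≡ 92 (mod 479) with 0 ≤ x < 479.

Since 479 ≡ 3 (mod 4), a square root of 92 is 92^((479+1)/4) = 92^120 mod 479.
Repeated squaring: 92^2≡321, 92^4≡56, 92^8≡262, 92^16≡147, 92^32≡54, 92^64≡42 (mod 479).
92^120 = 92^(64+32+16+8) ≡ 270 (mod 479).
Check: 270² = 72900 ≡ 92 (mod 479). The two roots are 209 and 270.

209, 270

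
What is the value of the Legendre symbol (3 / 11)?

1

Euler's criterion: (3/11) ≡ 3^5 (mod 11).
3^2 ≡ 9 (mod 11)
3^4 ≡ 4 (mod 11)
3^5 = 3^(4+1) ≡ 1 (mod 11).
Result is 1, so (3/11) = 1.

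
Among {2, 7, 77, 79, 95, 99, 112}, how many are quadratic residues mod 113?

6

(2/113) = +1 → QR.
(7/113) = +1 → QR.
(77/113) = +1 → QR.
(79/113) = -1 → non-residue.
(95/113) = +1 → QR.
(99/113) = +1 → QR.
(112/113) = +1 → QR.
Total quadratic residues among the 7: 6.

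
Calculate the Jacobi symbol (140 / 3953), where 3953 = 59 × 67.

1

Pull out 2^2: since 3953 ≡ 1 (mod 8), (2/3953) = +1, so (2/3953)^2 = +1.
Reciprocity: 35 ≡ 3 and 3953 ≡ 1 (mod 4), so (35/3953) = +(3953/35).
Reduce top mod 35: now compute (33/35).
Reciprocity: 33 ≡ 1 and 35 ≡ 3 (mod 4), so (33/35) = +(35/33).
Reduce top mod 33: now compute (2/33).
Pull out 2: since 33 ≡ 1 (mod 8), (2/33) = +1.
Reached (1/33) = 1. Collecting the sign flips along the way, the symbol is +1.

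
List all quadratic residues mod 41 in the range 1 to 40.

Square k = 1,…,20 (k and 41−k give the same square):
1²=1, 2²=4, 3²=9, 4²=16, 5²=25, 6²=36, 7²≡8, 8²≡23, 9²≡40, 10²≡18, 11²≡39, 12²≡21, 13²≡5, 14²≡32, 15²≡20, 16²≡10, 17²≡2, 18²≡37, 19²≡33, 20²≡31 (mod 41).
So the quadratic residues mod 41 are {1, 2, 4, 5, 8, 9, 10, 16, 18, 20, 21, 23, 25, 31, 32, 33, 36, 37, 39, 40}.

1, 2, 4, 5, 8, 9, 10, 16, 18, 20, 21, 23, 25, 31, 32, 33, 36, 37, 39, 40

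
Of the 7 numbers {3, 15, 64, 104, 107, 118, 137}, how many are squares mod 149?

(3/149) = -1 → non-residue.
(15/149) = -1 → non-residue.
(64/149) = +1 → QR.
(104/149) = +1 → QR.
(107/149) = +1 → QR.
(118/149) = +1 → QR.
(137/149) = -1 → non-residue.
Total quadratic residues among the 7: 4.

4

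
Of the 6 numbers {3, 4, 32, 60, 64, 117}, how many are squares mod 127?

5

(3/127) = -1 → non-residue.
(4/127) = +1 → QR.
(32/127) = +1 → QR.
(60/127) = +1 → QR.
(64/127) = +1 → QR.
(117/127) = +1 → QR.
Total quadratic residues among the 6: 5.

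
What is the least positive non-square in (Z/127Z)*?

3

(2/127) = +1, so 2 is a residue.
(3/127) = −1, so 3 is the smallest positive non-residue mod 127.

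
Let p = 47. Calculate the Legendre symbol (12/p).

Euler's criterion: (12/47) ≡ 12^23 (mod 47).
12^2 ≡ 3 (mod 47)
12^4 ≡ 9 (mod 47)
12^8 ≡ 34 (mod 47)
12^16 ≡ 28 (mod 47)
12^23 = 12^(16+4+2+1) ≡ 1 (mod 47).
Result is 1, so (12/47) = 1.

1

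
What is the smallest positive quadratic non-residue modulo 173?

2

(2/173) = −1, so 2 is the smallest positive non-residue mod 173.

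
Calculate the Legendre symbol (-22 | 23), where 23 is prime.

1

Euler's criterion: (-22/23) ≡ 1^11 (mod 23).
1^2 ≡ 1 (mod 23)
1^4 ≡ 1 (mod 23)
1^8 ≡ 1 (mod 23)
1^11 = 1^(8+2+1) ≡ 1 (mod 23).
Result is 1, so (-22/23) = 1.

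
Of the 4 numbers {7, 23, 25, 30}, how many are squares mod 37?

(7/37) = +1 → QR.
(23/37) = -1 → non-residue.
(25/37) = +1 → QR.
(30/37) = +1 → QR.
Total quadratic residues among the 4: 3.

3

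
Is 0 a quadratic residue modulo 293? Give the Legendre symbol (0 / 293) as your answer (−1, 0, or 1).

Top reduces to 0: gcd > 1, so the symbol is 0.

0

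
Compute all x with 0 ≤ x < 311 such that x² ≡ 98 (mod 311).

151, 160

Since 311 ≡ 3 (mod 4), a square root of 98 is 98^((311+1)/4) = 98^78 mod 311.
Repeated squaring: 98^2≡274, 98^4≡125, 98^8≡75, 98^16≡27, 98^32≡107, 98^64≡253 (mod 311).
98^78 = 98^(64+8+4+2) ≡ 160 (mod 311).
Check: 160² = 25600 ≡ 98 (mod 311). The two roots are 151 and 160.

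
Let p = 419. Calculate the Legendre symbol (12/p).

Euler's criterion: (12/419) ≡ 12^209 (mod 419).
12^2 ≡ 144 (mod 419)
12^4 ≡ 205 (mod 419)
12^8 ≡ 125 (mod 419)
12^16 ≡ 122 (mod 419)
12^32 ≡ 219 (mod 419)
12^64 ≡ 195 (mod 419)
12^128 ≡ 315 (mod 419)
12^209 = 12^(128+64+16+1) ≡ 1 (mod 419).
Result is 1, so (12/419) = 1.

1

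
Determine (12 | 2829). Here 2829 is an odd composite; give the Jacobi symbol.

0

Pull out 2^2: since 2829 ≡ 5 (mod 8), (2/2829) = -1, so (2/2829)^2 = +1.
Reciprocity: 3 ≡ 3 and 2829 ≡ 1 (mod 4), so (3/2829) = +(2829/3).
Reduce top mod 3: now compute (0/3).
Top reduces to 0: gcd > 1, so the symbol is 0.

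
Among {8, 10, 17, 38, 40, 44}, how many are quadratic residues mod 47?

(8/47) = +1 → QR.
(10/47) = -1 → non-residue.
(17/47) = +1 → QR.
(38/47) = -1 → non-residue.
(40/47) = -1 → non-residue.
(44/47) = -1 → non-residue.
Total quadratic residues among the 6: 2.

2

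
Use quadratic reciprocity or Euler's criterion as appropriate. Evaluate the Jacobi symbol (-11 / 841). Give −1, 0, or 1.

First reduce: -11 ≡ 830 (mod 841).
Pull out 2: since 841 ≡ 1 (mod 8), (2/841) = +1.
Reciprocity: 415 ≡ 3 and 841 ≡ 1 (mod 4), so (415/841) = +(841/415).
Reduce top mod 415: now compute (11/415).
Reciprocity: 11 ≡ 3 and 415 ≡ 3 (mod 4), so (11/415) = −(415/11).
Reduce top mod 11: now compute (8/11).
Pull out 2^3: since 11 ≡ 3 (mod 8), (2/11) = -1, so (2/11)^3 = -1.
Reached (1/11) = 1. Collecting the sign flips along the way, the symbol is +1.

1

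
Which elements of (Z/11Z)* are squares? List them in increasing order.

1, 3, 4, 5, 9

Square k = 1,…,5 (k and 11−k give the same square):
1²=1, 2²=4, 3²=9, 4²≡5, 5²≡3 (mod 11).
So the quadratic residues mod 11 are {1, 3, 4, 5, 9}.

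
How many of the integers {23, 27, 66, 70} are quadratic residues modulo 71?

(23/71) = -1 → non-residue.
(27/71) = +1 → QR.
(66/71) = -1 → non-residue.
(70/71) = -1 → non-residue.
Total quadratic residues among the 4: 1.

1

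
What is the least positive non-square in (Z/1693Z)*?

2

(2/1693) = −1, so 2 is the smallest positive non-residue mod 1693.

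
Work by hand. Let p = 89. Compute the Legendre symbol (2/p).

Pull out 2: since 89 ≡ 1 (mod 8), (2/89) = +1.
Reached (1/89) = 1. Collecting the sign flips along the way, the symbol is +1.

1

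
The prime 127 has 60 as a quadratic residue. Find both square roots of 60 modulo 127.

Since 127 ≡ 3 (mod 4), a square root of 60 is 60^((127+1)/4) = 60^32 mod 127.
Repeated squaring: 60^2≡44, 60^4≡31, 60^8≡72, 60^16≡104, 60^32≡21 (mod 127).
60^32 = 60^(32) ≡ 21 (mod 127).
Check: 21² = 441 ≡ 60 (mod 127). The two roots are 21 and 106.

21, 106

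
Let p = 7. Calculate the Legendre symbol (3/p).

Reciprocity: 3 ≡ 3 and 7 ≡ 3 (mod 4), so (3/7) = −(7/3).
Reduce top mod 3: now compute (1/3).
Reached (1/3) = 1. Collecting the sign flips along the way, the symbol is -1.

-1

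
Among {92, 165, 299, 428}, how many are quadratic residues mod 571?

(92/571) = +1 → QR.
(165/571) = -1 → non-residue.
(299/571) = +1 → QR.
(428/571) = -1 → non-residue.
Total quadratic residues among the 4: 2.

2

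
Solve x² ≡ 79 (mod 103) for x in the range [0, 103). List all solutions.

39, 64

Since 103 ≡ 3 (mod 4), a square root of 79 is 79^((103+1)/4) = 79^26 mod 103.
Repeated squaring: 79^2≡61, 79^4≡13, 79^8≡66, 79^16≡30 (mod 103).
79^26 = 79^(16+8+2) ≡ 64 (mod 103).
Check: 64² = 4096 ≡ 79 (mod 103). The two roots are 39 and 64.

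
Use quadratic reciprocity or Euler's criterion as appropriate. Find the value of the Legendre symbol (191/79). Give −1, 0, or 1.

-1

First reduce: 191 ≡ 33 (mod 79).
Reciprocity: 33 ≡ 1 and 79 ≡ 3 (mod 4), so (33/79) = +(79/33).
Reduce top mod 33: now compute (13/33).
Reciprocity: 13 ≡ 1 and 33 ≡ 1 (mod 4), so (13/33) = +(33/13).
Reduce top mod 13: now compute (7/13).
Reciprocity: 7 ≡ 3 and 13 ≡ 1 (mod 4), so (7/13) = +(13/7).
Reduce top mod 7: now compute (6/7).
Pull out 2: since 7 ≡ 7 (mod 8), (2/7) = +1.
Reciprocity: 3 ≡ 3 and 7 ≡ 3 (mod 4), so (3/7) = −(7/3).
Reduce top mod 3: now compute (1/3).
Reached (1/3) = 1. Collecting the sign flips along the way, the symbol is -1.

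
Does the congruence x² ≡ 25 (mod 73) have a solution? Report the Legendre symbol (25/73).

Reciprocity: 25 ≡ 1 and 73 ≡ 1 (mod 4), so (25/73) = +(73/25).
Reduce top mod 25: now compute (23/25).
Reciprocity: 23 ≡ 3 and 25 ≡ 1 (mod 4), so (23/25) = +(25/23).
Reduce top mod 23: now compute (2/23).
Pull out 2: since 23 ≡ 7 (mod 8), (2/23) = +1.
Reached (1/23) = 1. Collecting the sign flips along the way, the symbol is +1.

1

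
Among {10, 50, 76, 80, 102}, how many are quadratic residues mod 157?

2

(10/157) = +1 → QR.
(50/157) = -1 → non-residue.
(76/157) = +1 → QR.
(80/157) = -1 → non-residue.
(102/157) = -1 → non-residue.
Total quadratic residues among the 5: 2.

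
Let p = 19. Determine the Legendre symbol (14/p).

Pull out 2: since 19 ≡ 3 (mod 8), (2/19) = -1.
Reciprocity: 7 ≡ 3 and 19 ≡ 3 (mod 4), so (7/19) = −(19/7).
Reduce top mod 7: now compute (5/7).
Reciprocity: 5 ≡ 1 and 7 ≡ 3 (mod 4), so (5/7) = +(7/5).
Reduce top mod 5: now compute (2/5).
Pull out 2: since 5 ≡ 5 (mod 8), (2/5) = -1.
Reached (1/5) = 1. Collecting the sign flips along the way, the symbol is -1.

-1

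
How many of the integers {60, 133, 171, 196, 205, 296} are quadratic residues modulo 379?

3

(60/379) = -1 → non-residue.
(133/379) = -1 → non-residue.
(171/379) = +1 → QR.
(196/379) = +1 → QR.
(205/379) = +1 → QR.
(296/379) = -1 → non-residue.
Total quadratic residues among the 6: 3.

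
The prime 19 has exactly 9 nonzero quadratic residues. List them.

Square k = 1,…,9 (k and 19−k give the same square):
1²=1, 2²=4, 3²=9, 4²=16, 5²≡6, 6²≡17, 7²≡11, 8²≡7, 9²≡5 (mod 19).
So the quadratic residues mod 19 are {1, 4, 5, 6, 7, 9, 11, 16, 17}.

1, 4, 5, 6, 7, 9, 11, 16, 17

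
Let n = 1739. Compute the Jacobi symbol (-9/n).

First reduce: -9 ≡ 1730 (mod 1739).
Pull out 2: since 1739 ≡ 3 (mod 8), (2/1739) = -1.
Reciprocity: 865 ≡ 1 and 1739 ≡ 3 (mod 4), so (865/1739) = +(1739/865).
Reduce top mod 865: now compute (9/865).
Reciprocity: 9 ≡ 1 and 865 ≡ 1 (mod 4), so (9/865) = +(865/9).
Reduce top mod 9: now compute (1/9).
Reached (1/9) = 1. Collecting the sign flips along the way, the symbol is -1.

-1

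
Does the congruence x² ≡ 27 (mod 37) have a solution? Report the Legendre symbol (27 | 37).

1

Reciprocity: 27 ≡ 3 and 37 ≡ 1 (mod 4), so (27/37) = +(37/27).
Reduce top mod 27: now compute (10/27).
Pull out 2: since 27 ≡ 3 (mod 8), (2/27) = -1.
Reciprocity: 5 ≡ 1 and 27 ≡ 3 (mod 4), so (5/27) = +(27/5).
Reduce top mod 5: now compute (2/5).
Pull out 2: since 5 ≡ 5 (mod 8), (2/5) = -1.
Reached (1/5) = 1. Collecting the sign flips along the way, the symbol is +1.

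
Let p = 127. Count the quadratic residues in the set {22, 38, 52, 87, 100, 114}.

5

(22/127) = +1 → QR.
(38/127) = +1 → QR.
(52/127) = +1 → QR.
(87/127) = +1 → QR.
(100/127) = +1 → QR.
(114/127) = -1 → non-residue.
Total quadratic residues among the 6: 5.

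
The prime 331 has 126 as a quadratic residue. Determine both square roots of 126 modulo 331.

78, 253

Since 331 ≡ 3 (mod 4), a square root of 126 is 126^((331+1)/4) = 126^83 mod 331.
Repeated squaring: 126^2≡319, 126^4≡144, 126^8≡214, 126^16≡118, 126^32≡22, 126^64≡153 (mod 331).
126^83 = 126^(64+16+2+1) ≡ 253 (mod 331).
Check: 253² = 64009 ≡ 126 (mod 331). The two roots are 78 and 253.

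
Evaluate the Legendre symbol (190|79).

First reduce: 190 ≡ 32 (mod 79).
Pull out 2^5: since 79 ≡ 7 (mod 8), (2/79) = +1, so (2/79)^5 = +1.
Reached (1/79) = 1. Collecting the sign flips along the way, the symbol is +1.

1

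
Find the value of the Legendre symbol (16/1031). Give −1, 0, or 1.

Pull out 2^4: since 1031 ≡ 7 (mod 8), (2/1031) = +1, so (2/1031)^4 = +1.
Reached (1/1031) = 1. Collecting the sign flips along the way, the symbol is +1.

1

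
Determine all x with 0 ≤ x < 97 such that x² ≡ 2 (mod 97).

14, 83

97 ≡ 1 (mod 4), so we find a root by search.
Trying successive values, 14² = 196 ≡ 2 (mod 97). The other root is 97 − 14 = 83.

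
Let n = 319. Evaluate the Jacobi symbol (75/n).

-1

Reciprocity: 75 ≡ 3 and 319 ≡ 3 (mod 4), so (75/319) = −(319/75).
Reduce top mod 75: now compute (19/75).
Reciprocity: 19 ≡ 3 and 75 ≡ 3 (mod 4), so (19/75) = −(75/19).
Reduce top mod 19: now compute (18/19).
Pull out 2: since 19 ≡ 3 (mod 8), (2/19) = -1.
Reciprocity: 9 ≡ 1 and 19 ≡ 3 (mod 4), so (9/19) = +(19/9).
Reduce top mod 9: now compute (1/9).
Reached (1/9) = 1. Collecting the sign flips along the way, the symbol is -1.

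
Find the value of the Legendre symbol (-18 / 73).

Euler's criterion: (-18/73) ≡ 55^36 (mod 73).
55^2 ≡ 32 (mod 73)
55^4 ≡ 2 (mod 73)
55^8 ≡ 4 (mod 73)
55^16 ≡ 16 (mod 73)
55^32 ≡ 37 (mod 73)
55^36 = 55^(32+4) ≡ 1 (mod 73).
Result is 1, so (-18/73) = 1.

1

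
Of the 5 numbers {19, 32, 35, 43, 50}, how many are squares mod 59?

(19/59) = +1 → QR.
(32/59) = -1 → non-residue.
(35/59) = +1 → QR.
(43/59) = -1 → non-residue.
(50/59) = -1 → non-residue.
Total quadratic residues among the 5: 2.

2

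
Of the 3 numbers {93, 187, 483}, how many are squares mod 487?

(93/487) = -1 → non-residue.
(187/487) = +1 → QR.
(483/487) = -1 → non-residue.
Total quadratic residues among the 3: 1.

1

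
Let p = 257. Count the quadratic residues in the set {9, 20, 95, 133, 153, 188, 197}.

(9/257) = +1 → QR.
(20/257) = -1 → non-residue.
(95/257) = +1 → QR.
(133/257) = +1 → QR.
(153/257) = +1 → QR.
(188/257) = -1 → non-residue.
(197/257) = +1 → QR.
Total quadratic residues among the 7: 5.

5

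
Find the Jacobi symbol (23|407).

Reciprocity: 23 ≡ 3 and 407 ≡ 3 (mod 4), so (23/407) = −(407/23).
Reduce top mod 23: now compute (16/23).
Pull out 2^4: since 23 ≡ 7 (mod 8), (2/23) = +1, so (2/23)^4 = +1.
Reached (1/23) = 1. Collecting the sign flips along the way, the symbol is -1.

-1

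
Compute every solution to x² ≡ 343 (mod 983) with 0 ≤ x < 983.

79, 904

Since 983 ≡ 3 (mod 4), a square root of 343 is 343^((983+1)/4) = 343^246 mod 983.
Repeated squaring: 343^2≡672, 343^4≡387, 343^8≡353, 343^16≡751, 343^32≡742, 343^64≡84, 343^128≡175 (mod 983).
343^246 = 343^(128+64+32+16+4+2) ≡ 79 (mod 983).
Check: 79² = 6241 ≡ 343 (mod 983). The two roots are 79 and 904.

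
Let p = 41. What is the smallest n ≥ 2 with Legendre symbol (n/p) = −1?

(2/41) = +1, so 2 is a residue.
(3/41) = −1, so 3 is the smallest positive non-residue mod 41.

3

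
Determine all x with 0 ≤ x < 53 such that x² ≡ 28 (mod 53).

53 ≡ 1 (mod 4), so we find a root by search.
Trying successive values, 9² = 81 ≡ 28 (mod 53). The other root is 53 − 9 = 44.

9, 44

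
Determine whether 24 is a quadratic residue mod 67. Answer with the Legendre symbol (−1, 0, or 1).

1

Pull out 2^3: since 67 ≡ 3 (mod 8), (2/67) = -1, so (2/67)^3 = -1.
Reciprocity: 3 ≡ 3 and 67 ≡ 3 (mod 4), so (3/67) = −(67/3).
Reduce top mod 3: now compute (1/3).
Reached (1/3) = 1. Collecting the sign flips along the way, the symbol is +1.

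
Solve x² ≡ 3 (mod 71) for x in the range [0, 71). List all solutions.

Since 71 ≡ 3 (mod 4), a square root of 3 is 3^((71+1)/4) = 3^18 mod 71.
Repeated squaring: 3^2≡9, 3^4≡10, 3^8≡29, 3^16≡60 (mod 71).
3^18 = 3^(16+2) ≡ 43 (mod 71).
Check: 43² = 1849 ≡ 3 (mod 71). The two roots are 28 and 43.

28, 43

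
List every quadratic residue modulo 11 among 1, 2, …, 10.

Square k = 1,…,5 (k and 11−k give the same square):
1²=1, 2²=4, 3²=9, 4²≡5, 5²≡3 (mod 11).
So the quadratic residues mod 11 are {1, 3, 4, 5, 9}.

1, 3, 4, 5, 9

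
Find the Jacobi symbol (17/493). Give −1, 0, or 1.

Reciprocity: 17 ≡ 1 and 493 ≡ 1 (mod 4), so (17/493) = +(493/17).
Reduce top mod 17: now compute (0/17).
Top reduces to 0: gcd > 1, so the symbol is 0.

0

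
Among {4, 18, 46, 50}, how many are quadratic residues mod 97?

3

(4/97) = +1 → QR.
(18/97) = +1 → QR.
(46/97) = -1 → non-residue.
(50/97) = +1 → QR.
Total quadratic residues among the 4: 3.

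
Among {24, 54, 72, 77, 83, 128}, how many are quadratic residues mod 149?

2

(24/149) = +1 → QR.
(54/149) = +1 → QR.
(72/149) = -1 → non-residue.
(77/149) = -1 → non-residue.
(83/149) = -1 → non-residue.
(128/149) = -1 → non-residue.
Total quadratic residues among the 6: 2.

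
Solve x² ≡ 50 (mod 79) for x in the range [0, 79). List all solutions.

34, 45

Since 79 ≡ 3 (mod 4), a square root of 50 is 50^((79+1)/4) = 50^20 mod 79.
Repeated squaring: 50^2≡51, 50^4≡73, 50^8≡36, 50^16≡32 (mod 79).
50^20 = 50^(16+4) ≡ 45 (mod 79).
Check: 45² = 2025 ≡ 50 (mod 79). The two roots are 34 and 45.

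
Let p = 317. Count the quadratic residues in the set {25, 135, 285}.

(25/317) = +1 → QR.
(135/317) = +1 → QR.
(285/317) = -1 → non-residue.
Total quadratic residues among the 3: 2.

2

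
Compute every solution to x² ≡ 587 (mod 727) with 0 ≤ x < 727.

Since 727 ≡ 3 (mod 4), a square root of 587 is 587^((727+1)/4) = 587^182 mod 727.
Repeated squaring: 587^2≡698, 587^4≡114, 587^8≡637, 587^16≡103, 587^32≡431, 587^64≡376, 587^128≡338 (mod 727).
587^182 = 587^(128+32+16+4+2) ≡ 120 (mod 727).
Check: 120² = 14400 ≡ 587 (mod 727). The two roots are 120 and 607.

120, 607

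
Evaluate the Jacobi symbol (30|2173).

Pull out 2: since 2173 ≡ 5 (mod 8), (2/2173) = -1.
Reciprocity: 15 ≡ 3 and 2173 ≡ 1 (mod 4), so (15/2173) = +(2173/15).
Reduce top mod 15: now compute (13/15).
Reciprocity: 13 ≡ 1 and 15 ≡ 3 (mod 4), so (13/15) = +(15/13).
Reduce top mod 13: now compute (2/13).
Pull out 2: since 13 ≡ 5 (mod 8), (2/13) = -1.
Reached (1/13) = 1. Collecting the sign flips along the way, the symbol is +1.

1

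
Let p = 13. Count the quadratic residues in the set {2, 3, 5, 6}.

1

(2/13) = -1 → non-residue.
(3/13) = +1 → QR.
(5/13) = -1 → non-residue.
(6/13) = -1 → non-residue.
Total quadratic residues among the 4: 1.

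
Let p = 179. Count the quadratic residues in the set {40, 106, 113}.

1

(40/179) = -1 → non-residue.
(106/179) = +1 → QR.
(113/179) = -1 → non-residue.
Total quadratic residues among the 3: 1.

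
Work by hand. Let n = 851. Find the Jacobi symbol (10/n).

Pull out 2: since 851 ≡ 3 (mod 8), (2/851) = -1.
Reciprocity: 5 ≡ 1 and 851 ≡ 3 (mod 4), so (5/851) = +(851/5).
Reduce top mod 5: now compute (1/5).
Reached (1/5) = 1. Collecting the sign flips along the way, the symbol is -1.

-1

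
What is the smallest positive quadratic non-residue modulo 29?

(2/29) = −1, so 2 is the smallest positive non-residue mod 29.

2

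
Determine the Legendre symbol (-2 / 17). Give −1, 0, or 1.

1

First reduce: -2 ≡ 15 (mod 17).
Reciprocity: 15 ≡ 3 and 17 ≡ 1 (mod 4), so (15/17) = +(17/15).
Reduce top mod 15: now compute (2/15).
Pull out 2: since 15 ≡ 7 (mod 8), (2/15) = +1.
Reached (1/15) = 1. Collecting the sign flips along the way, the symbol is +1.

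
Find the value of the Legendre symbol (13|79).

Reciprocity: 13 ≡ 1 and 79 ≡ 3 (mod 4), so (13/79) = +(79/13).
Reduce top mod 13: now compute (1/13).
Reached (1/13) = 1. Collecting the sign flips along the way, the symbol is +1.

1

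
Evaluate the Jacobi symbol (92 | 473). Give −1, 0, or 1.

1

Pull out 2^2: since 473 ≡ 1 (mod 8), (2/473) = +1, so (2/473)^2 = +1.
Reciprocity: 23 ≡ 3 and 473 ≡ 1 (mod 4), so (23/473) = +(473/23).
Reduce top mod 23: now compute (13/23).
Reciprocity: 13 ≡ 1 and 23 ≡ 3 (mod 4), so (13/23) = +(23/13).
Reduce top mod 13: now compute (10/13).
Pull out 2: since 13 ≡ 5 (mod 8), (2/13) = -1.
Reciprocity: 5 ≡ 1 and 13 ≡ 1 (mod 4), so (5/13) = +(13/5).
Reduce top mod 5: now compute (3/5).
Reciprocity: 3 ≡ 3 and 5 ≡ 1 (mod 4), so (3/5) = +(5/3).
Reduce top mod 3: now compute (2/3).
Pull out 2: since 3 ≡ 3 (mod 8), (2/3) = -1.
Reached (1/3) = 1. Collecting the sign flips along the way, the symbol is +1.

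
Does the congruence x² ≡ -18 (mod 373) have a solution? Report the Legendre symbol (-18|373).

-1

First reduce: -18 ≡ 355 (mod 373).
Reciprocity: 355 ≡ 3 and 373 ≡ 1 (mod 4), so (355/373) = +(373/355).
Reduce top mod 355: now compute (18/355).
Pull out 2: since 355 ≡ 3 (mod 8), (2/355) = -1.
Reciprocity: 9 ≡ 1 and 355 ≡ 3 (mod 4), so (9/355) = +(355/9).
Reduce top mod 9: now compute (4/9).
Pull out 2^2: since 9 ≡ 1 (mod 8), (2/9) = +1, so (2/9)^2 = +1.
Reached (1/9) = 1. Collecting the sign flips along the way, the symbol is -1.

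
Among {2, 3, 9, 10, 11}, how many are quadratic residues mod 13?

3

(2/13) = -1 → non-residue.
(3/13) = +1 → QR.
(9/13) = +1 → QR.
(10/13) = +1 → QR.
(11/13) = -1 → non-residue.
Total quadratic residues among the 5: 3.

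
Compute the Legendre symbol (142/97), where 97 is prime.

-1

Euler's criterion: (142/97) ≡ 45^48 (mod 97).
45^2 ≡ 85 (mod 97)
45^4 ≡ 47 (mod 97)
45^8 ≡ 75 (mod 97)
45^16 ≡ 96 (mod 97)
45^32 ≡ 1 (mod 97)
45^48 = 45^(32+16) ≡ 96 (mod 97).
Result is 96 ≡ −1, so (142/97) = −1.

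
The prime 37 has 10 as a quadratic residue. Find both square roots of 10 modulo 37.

37 ≡ 1 (mod 4), so we find a root by search.
Trying successive values, 11² = 121 ≡ 10 (mod 37). The other root is 37 − 11 = 26.

11, 26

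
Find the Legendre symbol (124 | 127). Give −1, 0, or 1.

Euler's criterion: (124/127) ≡ 124^63 (mod 127).
124^2 ≡ 9 (mod 127)
124^4 ≡ 81 (mod 127)
124^8 ≡ 84 (mod 127)
124^16 ≡ 71 (mod 127)
124^32 ≡ 88 (mod 127)
124^63 = 124^(32+16+8+4+2+1) ≡ 1 (mod 127).
Result is 1, so (124/127) = 1.

1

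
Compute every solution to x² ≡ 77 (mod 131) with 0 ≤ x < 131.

Since 131 ≡ 3 (mod 4), a square root of 77 is 77^((131+1)/4) = 77^33 mod 131.
Repeated squaring: 77^2≡34, 77^4≡108, 77^8≡5, 77^16≡25, 77^32≡101 (mod 131).
77^33 = 77^(32+1) ≡ 48 (mod 131).
Check: 48² = 2304 ≡ 77 (mod 131). The two roots are 48 and 83.

48, 83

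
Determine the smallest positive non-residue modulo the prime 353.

3

(2/353) = +1, so 2 is a residue.
(3/353) = −1, so 3 is the smallest positive non-residue mod 353.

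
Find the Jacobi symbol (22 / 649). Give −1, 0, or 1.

Pull out 2: since 649 ≡ 1 (mod 8), (2/649) = +1.
Reciprocity: 11 ≡ 3 and 649 ≡ 1 (mod 4), so (11/649) = +(649/11).
Reduce top mod 11: now compute (0/11).
Top reduces to 0: gcd > 1, so the symbol is 0.

0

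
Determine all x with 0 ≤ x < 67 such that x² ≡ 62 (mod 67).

Since 67 ≡ 3 (mod 4), a square root of 62 is 62^((67+1)/4) = 62^17 mod 67.
Repeated squaring: 62^2≡25, 62^4≡22, 62^8≡15, 62^16≡24 (mod 67).
62^17 = 62^(16+1) ≡ 14 (mod 67).
Check: 14² = 196 ≡ 62 (mod 67). The two roots are 14 and 53.

14, 53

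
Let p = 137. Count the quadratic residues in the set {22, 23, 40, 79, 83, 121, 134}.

2

(22/137) = +1 → QR.
(23/137) = -1 → non-residue.
(40/137) = -1 → non-residue.
(79/137) = -1 → non-residue.
(83/137) = -1 → non-residue.
(121/137) = +1 → QR.
(134/137) = -1 → non-residue.
Total quadratic residues among the 7: 2.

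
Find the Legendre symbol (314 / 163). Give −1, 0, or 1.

First reduce: 314 ≡ 151 (mod 163).
Reciprocity: 151 ≡ 3 and 163 ≡ 3 (mod 4), so (151/163) = −(163/151).
Reduce top mod 151: now compute (12/151).
Pull out 2^2: since 151 ≡ 7 (mod 8), (2/151) = +1, so (2/151)^2 = +1.
Reciprocity: 3 ≡ 3 and 151 ≡ 3 (mod 4), so (3/151) = −(151/3).
Reduce top mod 3: now compute (1/3).
Reached (1/3) = 1. Collecting the sign flips along the way, the symbol is +1.

1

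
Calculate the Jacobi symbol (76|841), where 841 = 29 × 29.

Pull out 2^2: since 841 ≡ 1 (mod 8), (2/841) = +1, so (2/841)^2 = +1.
Reciprocity: 19 ≡ 3 and 841 ≡ 1 (mod 4), so (19/841) = +(841/19).
Reduce top mod 19: now compute (5/19).
Reciprocity: 5 ≡ 1 and 19 ≡ 3 (mod 4), so (5/19) = +(19/5).
Reduce top mod 5: now compute (4/5).
Pull out 2^2: since 5 ≡ 5 (mod 8), (2/5) = -1, so (2/5)^2 = +1.
Reached (1/5) = 1. Collecting the sign flips along the way, the symbol is +1.

1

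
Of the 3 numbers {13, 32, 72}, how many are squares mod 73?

(13/73) = -1 → non-residue.
(32/73) = +1 → QR.
(72/73) = +1 → QR.
Total quadratic residues among the 3: 2.

2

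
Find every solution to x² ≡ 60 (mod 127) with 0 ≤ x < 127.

21, 106

Since 127 ≡ 3 (mod 4), a square root of 60 is 60^((127+1)/4) = 60^32 mod 127.
Repeated squaring: 60^2≡44, 60^4≡31, 60^8≡72, 60^16≡104, 60^32≡21 (mod 127).
60^32 = 60^(32) ≡ 21 (mod 127).
Check: 21² = 441 ≡ 60 (mod 127). The two roots are 21 and 106.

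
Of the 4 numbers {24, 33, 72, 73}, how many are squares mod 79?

(24/79) = -1 → non-residue.
(33/79) = -1 → non-residue.
(72/79) = +1 → QR.
(73/79) = +1 → QR.
Total quadratic residues among the 4: 2.

2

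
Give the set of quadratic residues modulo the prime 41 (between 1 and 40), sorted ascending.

1,2,4,5,8,9,10,16,18,20,21,23,25,31,32,33,36,37,39,40

Square k = 1,…,20 (k and 41−k give the same square):
1²=1, 2²=4, 3²=9, 4²=16, 5²=25, 6²=36, 7²≡8, 8²≡23, 9²≡40, 10²≡18, 11²≡39, 12²≡21, 13²≡5, 14²≡32, 15²≡20, 16²≡10, 17²≡2, 18²≡37, 19²≡33, 20²≡31 (mod 41).
So the quadratic residues mod 41 are {1, 2, 4, 5, 8, 9, 10, 16, 18, 20, 21, 23, 25, 31, 32, 33, 36, 37, 39, 40}.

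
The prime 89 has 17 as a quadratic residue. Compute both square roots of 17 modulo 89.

27, 62

89 ≡ 1 (mod 4), so we find a root by search.
Trying successive values, 27² = 729 ≡ 17 (mod 89). The other root is 89 − 27 = 62.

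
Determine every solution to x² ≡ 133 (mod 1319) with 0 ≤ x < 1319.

626, 693

Since 1319 ≡ 3 (mod 4), a square root of 133 is 133^((1319+1)/4) = 133^330 mod 1319.
Repeated squaring: 133^2≡542, 133^4≡946, 133^8≡634, 133^16≡980, 133^32≡168, 133^64≡525, 133^128≡1273, 133^256≡797 (mod 1319).
133^330 = 133^(256+64+8+2) ≡ 693 (mod 1319).
Check: 693² = 480249 ≡ 133 (mod 1319). The two roots are 626 and 693.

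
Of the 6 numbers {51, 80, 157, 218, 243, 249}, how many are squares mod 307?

(51/307) = -1 → non-residue.
(80/307) = -1 → non-residue.
(157/307) = -1 → non-residue.
(218/307) = -1 → non-residue.
(243/307) = -1 → non-residue.
(249/307) = -1 → non-residue.
Total quadratic residues among the 6: 0.

0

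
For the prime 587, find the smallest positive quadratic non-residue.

(2/587) = −1, so 2 is the smallest positive non-residue mod 587.

2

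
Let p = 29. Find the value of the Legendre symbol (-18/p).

First reduce: -18 ≡ 11 (mod 29).
Reciprocity: 11 ≡ 3 and 29 ≡ 1 (mod 4), so (11/29) = +(29/11).
Reduce top mod 11: now compute (7/11).
Reciprocity: 7 ≡ 3 and 11 ≡ 3 (mod 4), so (7/11) = −(11/7).
Reduce top mod 7: now compute (4/7).
Pull out 2^2: since 7 ≡ 7 (mod 8), (2/7) = +1, so (2/7)^2 = +1.
Reached (1/7) = 1. Collecting the sign flips along the way, the symbol is -1.

-1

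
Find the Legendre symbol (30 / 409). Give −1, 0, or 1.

1

Pull out 2: since 409 ≡ 1 (mod 8), (2/409) = +1.
Reciprocity: 15 ≡ 3 and 409 ≡ 1 (mod 4), so (15/409) = +(409/15).
Reduce top mod 15: now compute (4/15).
Pull out 2^2: since 15 ≡ 7 (mod 8), (2/15) = +1, so (2/15)^2 = +1.
Reached (1/15) = 1. Collecting the sign flips along the way, the symbol is +1.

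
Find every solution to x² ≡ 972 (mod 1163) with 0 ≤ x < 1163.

409, 754

Since 1163 ≡ 3 (mod 4), a square root of 972 is 972^((1163+1)/4) = 972^291 mod 1163.
Repeated squaring: 972^2≡428, 972^4≡593, 972^8≡423, 972^16≡990, 972^32≡854, 972^64≡115, 972^128≡432, 972^256≡544 (mod 1163).
972^291 = 972^(256+32+2+1) ≡ 409 (mod 1163).
Check: 409² = 167281 ≡ 972 (mod 1163). The two roots are 409 and 754.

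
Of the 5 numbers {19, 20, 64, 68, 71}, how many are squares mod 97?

1

(19/97) = -1 → non-residue.
(20/97) = -1 → non-residue.
(64/97) = +1 → QR.
(68/97) = -1 → non-residue.
(71/97) = -1 → non-residue.
Total quadratic residues among the 5: 1.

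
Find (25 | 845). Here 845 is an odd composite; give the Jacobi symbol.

0

Reciprocity: 25 ≡ 1 and 845 ≡ 1 (mod 4), so (25/845) = +(845/25).
Reduce top mod 25: now compute (20/25).
Pull out 2^2: since 25 ≡ 1 (mod 8), (2/25) = +1, so (2/25)^2 = +1.
Reciprocity: 5 ≡ 1 and 25 ≡ 1 (mod 4), so (5/25) = +(25/5).
Reduce top mod 5: now compute (0/5).
Top reduces to 0: gcd > 1, so the symbol is 0.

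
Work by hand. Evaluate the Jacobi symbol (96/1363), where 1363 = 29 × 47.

Pull out 2^5: since 1363 ≡ 3 (mod 8), (2/1363) = -1, so (2/1363)^5 = -1.
Reciprocity: 3 ≡ 3 and 1363 ≡ 3 (mod 4), so (3/1363) = −(1363/3).
Reduce top mod 3: now compute (1/3).
Reached (1/3) = 1. Collecting the sign flips along the way, the symbol is +1.

1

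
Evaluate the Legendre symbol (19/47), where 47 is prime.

Reciprocity: 19 ≡ 3 and 47 ≡ 3 (mod 4), so (19/47) = −(47/19).
Reduce top mod 19: now compute (9/19).
Reciprocity: 9 ≡ 1 and 19 ≡ 3 (mod 4), so (9/19) = +(19/9).
Reduce top mod 9: now compute (1/9).
Reached (1/9) = 1. Collecting the sign flips along the way, the symbol is -1.

-1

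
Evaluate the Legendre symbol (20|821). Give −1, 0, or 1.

1

Euler's criterion: (20/821) ≡ 20^410 (mod 821).
20^2 ≡ 400 (mod 821)
20^4 ≡ 726 (mod 821)
20^8 ≡ 815 (mod 821)
20^16 ≡ 36 (mod 821)
20^32 ≡ 475 (mod 821)
20^64 ≡ 671 (mod 821)
20^128 ≡ 333 (mod 821)
20^256 ≡ 54 (mod 821)
20^410 = 20^(256+128+16+8+2) ≡ 1 (mod 821).
Result is 1, so (20/821) = 1.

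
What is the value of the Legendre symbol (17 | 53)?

1

Reciprocity: 17 ≡ 1 and 53 ≡ 1 (mod 4), so (17/53) = +(53/17).
Reduce top mod 17: now compute (2/17).
Pull out 2: since 17 ≡ 1 (mod 8), (2/17) = +1.
Reached (1/17) = 1. Collecting the sign flips along the way, the symbol is +1.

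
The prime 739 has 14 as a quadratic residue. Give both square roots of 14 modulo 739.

Since 739 ≡ 3 (mod 4), a square root of 14 is 14^((739+1)/4) = 14^185 mod 739.
Repeated squaring: 14^2≡196, 14^4≡727, 14^8≡144, 14^16≡44, 14^32≡458, 14^64≡627, 14^128≡720 (mod 739).
14^185 = 14^(128+32+16+8+1) ≡ 289 (mod 739).
Check: 289² = 83521 ≡ 14 (mod 739). The two roots are 289 and 450.

289, 450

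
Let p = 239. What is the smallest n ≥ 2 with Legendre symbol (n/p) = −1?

(2/239) = +1, so 2 is a residue.
(3/239) = +1, so 3 is a residue.
(4/239) = +1, so 4 is a residue.
(5/239) = +1, so 5 is a residue.
(6/239) = +1, so 6 is a residue.
(7/239) = −1, so 7 is the smallest positive non-residue mod 239.

7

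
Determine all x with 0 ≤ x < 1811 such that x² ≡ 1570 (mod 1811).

199, 1612

Since 1811 ≡ 3 (mod 4), a square root of 1570 is 1570^((1811+1)/4) = 1570^453 mod 1811.
Repeated squaring: 1570^2≡129, 1570^4≡342, 1570^8≡1060, 1570^16≡780, 1570^32≡1715, 1570^64≡161, 1570^128≡567, 1570^256≡942 (mod 1811).
1570^453 = 1570^(256+128+64+4+1) ≡ 1612 (mod 1811).
Check: 1612² = 2598544 ≡ 1570 (mod 1811). The two roots are 199 and 1612.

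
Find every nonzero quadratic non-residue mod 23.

Square k = 1,…,11 (k and 23−k give the same square):
1²=1, 2²=4, 3²=9, 4²=16, 5²≡2, 6²≡13, 7²≡3, 8²≡18, 9²≡12, 10²≡8, 11²≡6 (mod 23).
The residues are {1, 2, 3, 4, 6, 8, 9, 12, 13, 16, 18}; the non-residues are the remaining 11 nonzero classes.

5,7,10,11,14,15,17,19,20,21,22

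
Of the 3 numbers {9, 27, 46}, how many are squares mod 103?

(9/103) = +1 → QR.
(27/103) = -1 → non-residue.
(46/103) = +1 → QR.
Total quadratic residues among the 3: 2.

2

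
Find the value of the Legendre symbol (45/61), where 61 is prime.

Reciprocity: 45 ≡ 1 and 61 ≡ 1 (mod 4), so (45/61) = +(61/45).
Reduce top mod 45: now compute (16/45).
Pull out 2^4: since 45 ≡ 5 (mod 8), (2/45) = -1, so (2/45)^4 = +1.
Reached (1/45) = 1. Collecting the sign flips along the way, the symbol is +1.

1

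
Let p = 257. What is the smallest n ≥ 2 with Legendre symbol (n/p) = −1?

3

(2/257) = +1, so 2 is a residue.
(3/257) = −1, so 3 is the smallest positive non-residue mod 257.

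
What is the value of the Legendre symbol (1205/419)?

-1

First reduce: 1205 ≡ 367 (mod 419).
Reciprocity: 367 ≡ 3 and 419 ≡ 3 (mod 4), so (367/419) = −(419/367).
Reduce top mod 367: now compute (52/367).
Pull out 2^2: since 367 ≡ 7 (mod 8), (2/367) = +1, so (2/367)^2 = +1.
Reciprocity: 13 ≡ 1 and 367 ≡ 3 (mod 4), so (13/367) = +(367/13).
Reduce top mod 13: now compute (3/13).
Reciprocity: 3 ≡ 3 and 13 ≡ 1 (mod 4), so (3/13) = +(13/3).
Reduce top mod 3: now compute (1/3).
Reached (1/3) = 1. Collecting the sign flips along the way, the symbol is -1.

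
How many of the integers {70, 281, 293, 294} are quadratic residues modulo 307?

3

(70/307) = +1 → QR.
(281/307) = -1 → non-residue.
(293/307) = +1 → QR.
(294/307) = +1 → QR.
Total quadratic residues among the 4: 3.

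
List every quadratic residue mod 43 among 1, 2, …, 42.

Square k = 1,…,21 (k and 43−k give the same square):
1²=1, 2²=4, 3²=9, 4²=16, 5²=25, 6²=36, 7²≡6, 8²≡21, 9²≡38, 10²≡14, 11²≡35, 12²≡15, 13²≡40, 14²≡24, 15²≡10, 16²≡41, 17²≡31, 18²≡23, 19²≡17, 20²≡13, 21²≡11 (mod 43).
So the quadratic residues mod 43 are {1, 4, 6, 9, 10, 11, 13, 14, 15, 16, 17, 21, 23, 24, 25, 31, 35, 36, 38, 40, 41}.

1,4,6,9,10,11,13,14,15,16,17,21,23,24,25,31,35,36,38,40,41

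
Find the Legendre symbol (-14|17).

-1

Euler's criterion: (-14/17) ≡ 3^8 (mod 17).
3^2 ≡ 9 (mod 17)
3^4 ≡ 13 (mod 17)
3^8 ≡ 16 (mod 17)
3^8 = 3^(8) ≡ 16 (mod 17).
Result is 16 ≡ −1, so (-14/17) = −1.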